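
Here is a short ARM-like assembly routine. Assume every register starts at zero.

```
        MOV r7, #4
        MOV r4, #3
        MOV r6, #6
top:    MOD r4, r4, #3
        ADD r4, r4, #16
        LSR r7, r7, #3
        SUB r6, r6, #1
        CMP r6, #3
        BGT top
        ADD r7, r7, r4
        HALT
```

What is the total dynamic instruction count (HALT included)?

23

r7=4
r4=3
r6=6
r4=3%3=0
r4=0+16=16
r7=4>>3=0
r6=6-1=5
CMP r6, #3  (cmp 5,3)
BGT top: taken
r4=16%3=1
r4=1+16=17
r7=0>>3=0
r6=5-1=4
CMP r6, #3  (cmp 4,3)
BGT top: taken
r4=17%3=2
r4=2+16=18
r7=0>>3=0
r6=4-1=3
CMP r6, #3  (cmp 3,3)
BGT top: not taken
r7=0+18=18
halt.
Total executed instructions: 23.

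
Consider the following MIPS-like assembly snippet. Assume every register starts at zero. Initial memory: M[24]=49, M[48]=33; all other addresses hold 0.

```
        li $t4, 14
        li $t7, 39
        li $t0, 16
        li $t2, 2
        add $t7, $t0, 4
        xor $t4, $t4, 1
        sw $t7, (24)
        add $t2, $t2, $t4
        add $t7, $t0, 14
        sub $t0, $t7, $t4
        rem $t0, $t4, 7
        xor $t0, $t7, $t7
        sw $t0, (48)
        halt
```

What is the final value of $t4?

li $t4, 14 → $t4=14
li $t7, 39 → $t7=39
li $t0, 16 → $t0=16
li $t2, 2 → $t2=2
add $t7, $t0, 4 → $t7=16+4=20
xor $t4, $t4, 1 → $t4=14^1=15
sw $t7, (24) → M[24]=20
add $t2, $t2, $t4 → $t2=2+15=17
add $t7, $t0, 14 → $t7=16+14=30
sub $t0, $t7, $t4 → $t0=30-15=15
rem $t0, $t4, 7 → $t0=15%7=1
xor $t0, $t7, $t7 → $t0=30^30=0
sw $t0, (48) → M[48]=0
halt.

15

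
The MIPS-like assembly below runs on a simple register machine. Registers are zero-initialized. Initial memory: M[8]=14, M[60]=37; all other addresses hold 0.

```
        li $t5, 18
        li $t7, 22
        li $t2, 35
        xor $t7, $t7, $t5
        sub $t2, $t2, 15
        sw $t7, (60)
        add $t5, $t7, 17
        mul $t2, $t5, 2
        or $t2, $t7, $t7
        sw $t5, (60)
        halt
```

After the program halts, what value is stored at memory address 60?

21

li $t5, 18 → $t5=18
li $t7, 22 → $t7=22
li $t2, 35 → $t2=35
xor $t7, $t7, $t5 → $t7=22^18=4
sub $t2, $t2, 15 → $t2=35-15=20
sw $t7, (60) → M[60]=4
add $t5, $t7, 17 → $t5=4+17=21
mul $t2, $t5, 2 → $t2=21*2=42
or $t2, $t7, $t7 → $t2=4|4=4
sw $t5, (60) → M[60]=21
halt.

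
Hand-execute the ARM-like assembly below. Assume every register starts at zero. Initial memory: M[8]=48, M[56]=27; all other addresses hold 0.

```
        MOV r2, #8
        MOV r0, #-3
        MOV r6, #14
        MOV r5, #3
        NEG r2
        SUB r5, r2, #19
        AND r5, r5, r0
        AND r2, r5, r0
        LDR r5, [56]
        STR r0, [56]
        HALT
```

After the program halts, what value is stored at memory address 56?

-3

after MOV r2, #8: r2=8
after MOV r0, #-3: r0=-3
after MOV r6, #14: r6=14
after MOV r5, #3: r5=3
after NEG r2: r2=-(8)=-8
after SUB r5, r2, #19: r5=(-8)-19=-27
after AND r5, r5, r0: r5=(-27)&(-3)=-27
after AND r2, r5, r0: r2=(-27)&(-3)=-27
after LDR r5, [56]: r5=M[56]=27
STR r0, [56] → M[56]=-3
halt.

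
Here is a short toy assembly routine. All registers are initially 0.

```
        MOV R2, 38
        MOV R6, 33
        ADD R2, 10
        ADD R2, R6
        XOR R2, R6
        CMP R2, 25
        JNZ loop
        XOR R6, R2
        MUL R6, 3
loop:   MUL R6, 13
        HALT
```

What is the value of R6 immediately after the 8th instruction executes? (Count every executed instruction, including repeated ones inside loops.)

429

after MOV R2, 38: R2=38
after MOV R6, 33: R6=33
after ADD R2, 10: R2=38+10=48
after ADD R2, R6: R2=48+33=81
after XOR R2, R6: R2=81^33=112
CMP R2, 25  (cmp 112,25)
JNZ loop: taken
after MUL R6, 13: R6=33*13=429
After step 8: R6 = 429.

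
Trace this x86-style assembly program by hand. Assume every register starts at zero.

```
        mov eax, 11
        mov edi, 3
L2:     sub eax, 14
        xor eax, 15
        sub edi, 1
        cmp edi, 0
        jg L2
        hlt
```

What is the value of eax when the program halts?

mov eax, 11 → eax=11
mov edi, 3 → edi=3
sub eax, 14 → eax=11-14=-3
xor eax, 15 → eax=(-3)^15=-14
sub edi, 1 → edi=3-1=2
cmp edi, 0  (cmp 2,0)
jg L2: taken
sub eax, 14 → eax=(-14)-14=-28
xor eax, 15 → eax=(-28)^15=-21
sub edi, 1 → edi=2-1=1
cmp edi, 0  (cmp 1,0)
jg L2: taken
sub eax, 14 → eax=(-21)-14=-35
xor eax, 15 → eax=(-35)^15=-46
sub edi, 1 → edi=1-1=0
cmp edi, 0  (cmp 0,0)
jg L2: not taken
halt.

-46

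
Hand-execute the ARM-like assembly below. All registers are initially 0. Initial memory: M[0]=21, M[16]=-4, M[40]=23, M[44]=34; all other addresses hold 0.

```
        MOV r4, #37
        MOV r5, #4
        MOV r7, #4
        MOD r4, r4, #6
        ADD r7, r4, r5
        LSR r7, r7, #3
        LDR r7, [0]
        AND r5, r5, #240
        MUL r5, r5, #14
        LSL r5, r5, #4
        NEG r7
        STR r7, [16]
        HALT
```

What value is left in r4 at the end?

1

MOV r4, #37 → r4=37
MOV r5, #4 → r5=4
MOV r7, #4 → r7=4
MOD r4, r4, #6 → r4=37%6=1
ADD r7, r4, r5 → r7=1+4=5
LSR r7, r7, #3 → r7=5>>3=0
LDR r7, [0] → r7=M[0]=21
AND r5, r5, #240 → r5=4&240=0
MUL r5, r5, #14 → r5=0*14=0
LSL r5, r5, #4 → r5=0<<4=0
NEG r7 → r7=-(21)=-21
STR r7, [16] → M[16]=-21
halt.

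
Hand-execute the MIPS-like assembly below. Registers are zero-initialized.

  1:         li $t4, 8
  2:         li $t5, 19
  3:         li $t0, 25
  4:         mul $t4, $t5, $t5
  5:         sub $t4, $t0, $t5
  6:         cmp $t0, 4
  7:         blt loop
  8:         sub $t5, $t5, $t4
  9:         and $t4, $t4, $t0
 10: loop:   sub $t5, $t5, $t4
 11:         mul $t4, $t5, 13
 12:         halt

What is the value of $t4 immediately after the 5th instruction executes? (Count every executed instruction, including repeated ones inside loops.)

$t4=8
$t5=19
$t0=25
$t4=19*19=361
$t4=25-19=6
After step 5: $t4 = 6.

6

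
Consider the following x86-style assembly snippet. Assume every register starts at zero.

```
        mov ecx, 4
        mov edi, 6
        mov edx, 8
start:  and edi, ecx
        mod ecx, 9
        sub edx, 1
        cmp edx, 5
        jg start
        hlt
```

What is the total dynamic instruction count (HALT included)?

19

mov ecx, 4 → ecx=4
mov edi, 6 → edi=6
mov edx, 8 → edx=8
and edi, ecx → edi=6&4=4
mod ecx, 9 → ecx=4%9=4
sub edx, 1 → edx=8-1=7
cmp edx, 5  (cmp 7,5)
jg start: taken
and edi, ecx → edi=4&4=4
mod ecx, 9 → ecx=4%9=4
sub edx, 1 → edx=7-1=6
cmp edx, 5  (cmp 6,5)
jg start: taken
and edi, ecx → edi=4&4=4
mod ecx, 9 → ecx=4%9=4
sub edx, 1 → edx=6-1=5
cmp edx, 5  (cmp 5,5)
jg start: not taken
halt.
Total executed instructions: 19.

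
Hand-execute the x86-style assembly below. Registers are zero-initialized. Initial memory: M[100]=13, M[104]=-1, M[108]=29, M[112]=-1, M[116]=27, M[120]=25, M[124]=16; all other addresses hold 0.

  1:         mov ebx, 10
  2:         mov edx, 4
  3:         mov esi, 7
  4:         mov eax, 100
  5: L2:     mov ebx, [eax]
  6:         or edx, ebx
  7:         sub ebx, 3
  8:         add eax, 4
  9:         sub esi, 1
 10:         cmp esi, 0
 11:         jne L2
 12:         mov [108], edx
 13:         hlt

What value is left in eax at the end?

128

ebx=10
edx=4
esi=7
eax=100
ebx=M[100]=13
edx=4|13=13
ebx=13-3=10
eax=100+4=104
esi=7-1=6
cmp esi, 0  (cmp 6,0)
jne L2: taken
ebx=M[104]=-1
edx=13|(-1)=-1
ebx=(-1)-3=-4
eax=104+4=108
esi=6-1=5
cmp esi, 0  (cmp 5,0)
jne L2: taken
ebx=M[108]=29
edx=(-1)|29=-1
ebx=29-3=26
eax=108+4=112
esi=5-1=4
cmp esi, 0  (cmp 4,0)
jne L2: taken
ebx=M[112]=-1
edx=(-1)|(-1)=-1
ebx=(-1)-3=-4
eax=112+4=116
esi=4-1=3
cmp esi, 0  (cmp 3,0)
jne L2: taken
ebx=M[116]=27
edx=(-1)|27=-1
ebx=27-3=24
eax=116+4=120
esi=3-1=2
cmp esi, 0  (cmp 2,0)
jne L2: taken
ebx=M[120]=25
edx=(-1)|25=-1
ebx=25-3=22
eax=120+4=124
esi=2-1=1
cmp esi, 0  (cmp 1,0)
jne L2: taken
ebx=M[124]=16
edx=(-1)|16=-1
ebx=16-3=13
eax=124+4=128
esi=1-1=0
cmp esi, 0  (cmp 0,0)
jne L2: not taken
mov [108], edx → M[108]=-1
halt.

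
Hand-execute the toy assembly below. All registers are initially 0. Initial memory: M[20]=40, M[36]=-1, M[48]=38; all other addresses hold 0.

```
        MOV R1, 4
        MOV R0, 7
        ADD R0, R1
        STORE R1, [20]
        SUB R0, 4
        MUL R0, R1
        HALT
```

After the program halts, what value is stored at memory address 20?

4

MOV R1, 4 → R1=4
MOV R0, 7 → R0=7
ADD R0, R1 → R0=7+4=11
STORE R1, [20] → M[20]=4
SUB R0, 4 → R0=11-4=7
MUL R0, R1 → R0=7*4=28
halt.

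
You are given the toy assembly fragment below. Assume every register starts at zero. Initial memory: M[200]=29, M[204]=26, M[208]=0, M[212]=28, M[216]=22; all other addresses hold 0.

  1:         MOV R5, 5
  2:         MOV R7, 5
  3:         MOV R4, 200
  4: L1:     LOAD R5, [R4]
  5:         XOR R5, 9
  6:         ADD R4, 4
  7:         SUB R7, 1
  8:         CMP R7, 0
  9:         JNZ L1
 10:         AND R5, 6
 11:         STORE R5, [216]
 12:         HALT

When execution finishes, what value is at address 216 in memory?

MOV R5, 5 → R5=5
MOV R7, 5 → R7=5
MOV R4, 200 → R4=200
LOAD R5, [R4] → R5=M[200]=29
XOR R5, 9 → R5=29^9=20
ADD R4, 4 → R4=200+4=204
SUB R7, 1 → R7=5-1=4
CMP R7, 0  (cmp 4,0)
JNZ L1: taken
LOAD R5, [R4] → R5=M[204]=26
XOR R5, 9 → R5=26^9=19
ADD R4, 4 → R4=204+4=208
SUB R7, 1 → R7=4-1=3
CMP R7, 0  (cmp 3,0)
JNZ L1: taken
LOAD R5, [R4] → R5=M[208]=0
XOR R5, 9 → R5=0^9=9
ADD R4, 4 → R4=208+4=212
SUB R7, 1 → R7=3-1=2
CMP R7, 0  (cmp 2,0)
JNZ L1: taken
LOAD R5, [R4] → R5=M[212]=28
XOR R5, 9 → R5=28^9=21
ADD R4, 4 → R4=212+4=216
SUB R7, 1 → R7=2-1=1
CMP R7, 0  (cmp 1,0)
JNZ L1: taken
LOAD R5, [R4] → R5=M[216]=22
XOR R5, 9 → R5=22^9=31
ADD R4, 4 → R4=216+4=220
SUB R7, 1 → R7=1-1=0
CMP R7, 0  (cmp 0,0)
JNZ L1: not taken
AND R5, 6 → R5=31&6=6
STORE R5, [216] → M[216]=6
halt.

6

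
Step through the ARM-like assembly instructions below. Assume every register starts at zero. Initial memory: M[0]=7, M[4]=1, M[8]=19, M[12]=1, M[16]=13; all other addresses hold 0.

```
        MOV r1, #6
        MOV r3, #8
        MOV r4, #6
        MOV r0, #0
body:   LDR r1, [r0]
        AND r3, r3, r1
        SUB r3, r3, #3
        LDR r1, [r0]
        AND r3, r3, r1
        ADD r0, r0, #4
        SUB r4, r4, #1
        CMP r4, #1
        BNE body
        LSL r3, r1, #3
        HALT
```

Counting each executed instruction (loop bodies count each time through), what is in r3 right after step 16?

-2

after MOV r1, #6: r1=6
after MOV r3, #8: r3=8
after MOV r4, #6: r4=6
after MOV r0, #0: r0=0
after LDR r1, [r0]: r1=M[0]=7
after AND r3, r3, r1: r3=8&7=0
after SUB r3, r3, #3: r3=0-3=-3
after LDR r1, [r0]: r1=M[0]=7
after AND r3, r3, r1: r3=(-3)&7=5
after ADD r0, r0, #4: r0=0+4=4
after SUB r4, r4, #1: r4=6-1=5
CMP r4, #1  (cmp 5,1)
BNE body: taken
after LDR r1, [r0]: r1=M[4]=1
after AND r3, r3, r1: r3=5&1=1
after SUB r3, r3, #3: r3=1-3=-2
After step 16: r3 = -2.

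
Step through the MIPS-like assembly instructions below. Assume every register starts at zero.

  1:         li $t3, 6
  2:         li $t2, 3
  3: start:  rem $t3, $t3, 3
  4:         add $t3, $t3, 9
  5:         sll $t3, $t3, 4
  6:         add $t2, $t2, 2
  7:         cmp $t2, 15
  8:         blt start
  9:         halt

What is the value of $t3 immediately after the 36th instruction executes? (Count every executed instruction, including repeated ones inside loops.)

$t3=6
$t2=3
$t3=6%3=0
$t3=0+9=9
$t3=9<<4=144
$t2=3+2=5
cmp $t2, 15  (cmp 5,15)
blt start: taken
$t3=144%3=0
$t3=0+9=9
$t3=9<<4=144
$t2=5+2=7
cmp $t2, 15  (cmp 7,15)
blt start: taken
$t3=144%3=0
$t3=0+9=9
$t3=9<<4=144
$t2=7+2=9
cmp $t2, 15  (cmp 9,15)
blt start: taken
$t3=144%3=0
$t3=0+9=9
$t3=9<<4=144
$t2=9+2=11
cmp $t2, 15  (cmp 11,15)
blt start: taken
$t3=144%3=0
$t3=0+9=9
$t3=9<<4=144
$t2=11+2=13
cmp $t2, 15  (cmp 13,15)
blt start: taken
$t3=144%3=0
$t3=0+9=9
$t3=9<<4=144
$t2=13+2=15
After step 36: $t3 = 144.

144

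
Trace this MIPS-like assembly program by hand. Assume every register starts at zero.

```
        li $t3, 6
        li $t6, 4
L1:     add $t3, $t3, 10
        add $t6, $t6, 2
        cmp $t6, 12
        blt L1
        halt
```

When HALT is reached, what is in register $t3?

after li $t3, 6: $t3=6
after li $t6, 4: $t6=4
after add $t3, $t3, 10: $t3=6+10=16
after add $t6, $t6, 2: $t6=4+2=6
cmp $t6, 12  (cmp 6,12)
blt L1: taken
after add $t3, $t3, 10: $t3=16+10=26
after add $t6, $t6, 2: $t6=6+2=8
cmp $t6, 12  (cmp 8,12)
blt L1: taken
after add $t3, $t3, 10: $t3=26+10=36
after add $t6, $t6, 2: $t6=8+2=10
cmp $t6, 12  (cmp 10,12)
blt L1: taken
after add $t3, $t3, 10: $t3=36+10=46
after add $t6, $t6, 2: $t6=10+2=12
cmp $t6, 12  (cmp 12,12)
blt L1: not taken
halt.

46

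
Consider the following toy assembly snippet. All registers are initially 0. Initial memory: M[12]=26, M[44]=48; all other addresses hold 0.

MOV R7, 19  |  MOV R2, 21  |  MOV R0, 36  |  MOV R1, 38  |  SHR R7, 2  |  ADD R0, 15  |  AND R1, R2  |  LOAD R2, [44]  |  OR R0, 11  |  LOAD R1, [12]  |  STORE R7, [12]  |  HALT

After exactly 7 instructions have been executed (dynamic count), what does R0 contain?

51

MOV R7, 19 → R7=19
MOV R2, 21 → R2=21
MOV R0, 36 → R0=36
MOV R1, 38 → R1=38
SHR R7, 2 → R7=19>>2=4
ADD R0, 15 → R0=36+15=51
AND R1, R2 → R1=38&21=4
After step 7: R0 = 51.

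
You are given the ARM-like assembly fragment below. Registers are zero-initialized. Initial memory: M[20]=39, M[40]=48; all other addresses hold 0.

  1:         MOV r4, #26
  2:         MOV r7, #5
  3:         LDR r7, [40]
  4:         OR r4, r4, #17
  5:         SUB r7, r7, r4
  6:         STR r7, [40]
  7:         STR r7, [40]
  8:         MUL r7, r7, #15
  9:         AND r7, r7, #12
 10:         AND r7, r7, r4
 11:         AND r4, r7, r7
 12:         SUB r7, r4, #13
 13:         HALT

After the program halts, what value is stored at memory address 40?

r4=26
r7=5
r7=M[40]=48
r4=26|17=27
r7=48-27=21
STR r7, [40] → M[40]=21
STR r7, [40] → M[40]=21
r7=21*15=315
r7=315&12=8
r7=8&27=8
r4=8&8=8
r7=8-13=-5
halt.

21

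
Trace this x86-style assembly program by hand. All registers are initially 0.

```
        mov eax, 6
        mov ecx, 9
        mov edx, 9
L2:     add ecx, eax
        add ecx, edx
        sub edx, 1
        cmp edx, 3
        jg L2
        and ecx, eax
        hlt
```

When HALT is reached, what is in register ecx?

4

mov eax, 6 → eax=6
mov ecx, 9 → ecx=9
mov edx, 9 → edx=9
add ecx, eax → ecx=9+6=15
add ecx, edx → ecx=15+9=24
sub edx, 1 → edx=9-1=8
cmp edx, 3  (cmp 8,3)
jg L2: taken
add ecx, eax → ecx=24+6=30
add ecx, edx → ecx=30+8=38
sub edx, 1 → edx=8-1=7
cmp edx, 3  (cmp 7,3)
jg L2: taken
add ecx, eax → ecx=38+6=44
add ecx, edx → ecx=44+7=51
sub edx, 1 → edx=7-1=6
cmp edx, 3  (cmp 6,3)
jg L2: taken
add ecx, eax → ecx=51+6=57
add ecx, edx → ecx=57+6=63
sub edx, 1 → edx=6-1=5
cmp edx, 3  (cmp 5,3)
jg L2: taken
add ecx, eax → ecx=63+6=69
add ecx, edx → ecx=69+5=74
sub edx, 1 → edx=5-1=4
cmp edx, 3  (cmp 4,3)
jg L2: taken
add ecx, eax → ecx=74+6=80
add ecx, edx → ecx=80+4=84
sub edx, 1 → edx=4-1=3
cmp edx, 3  (cmp 3,3)
jg L2: not taken
and ecx, eax → ecx=84&6=4
halt.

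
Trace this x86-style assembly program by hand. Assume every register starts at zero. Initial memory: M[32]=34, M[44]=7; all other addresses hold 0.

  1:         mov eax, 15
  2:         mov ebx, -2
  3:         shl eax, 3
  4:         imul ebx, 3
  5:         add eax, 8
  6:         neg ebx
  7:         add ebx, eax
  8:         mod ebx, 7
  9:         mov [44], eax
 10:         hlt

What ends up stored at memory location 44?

128

after mov eax, 15: eax=15
after mov ebx, -2: ebx=-2
after shl eax, 3: eax=15<<3=120
after imul ebx, 3: ebx=(-2)*3=-6
after add eax, 8: eax=120+8=128
after neg ebx: ebx=-(-6)=6
after add ebx, eax: ebx=6+128=134
after mod ebx, 7: ebx=134%7=1
mov [44], eax → M[44]=128
halt.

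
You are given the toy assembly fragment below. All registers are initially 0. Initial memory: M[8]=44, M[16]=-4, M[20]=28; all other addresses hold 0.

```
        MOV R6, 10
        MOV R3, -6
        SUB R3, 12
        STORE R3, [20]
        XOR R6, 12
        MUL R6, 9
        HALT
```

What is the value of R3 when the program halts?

-18

MOV R6, 10 → R6=10
MOV R3, -6 → R3=-6
SUB R3, 12 → R3=(-6)-12=-18
STORE R3, [20] → M[20]=-18
XOR R6, 12 → R6=10^12=6
MUL R6, 9 → R6=6*9=54
halt.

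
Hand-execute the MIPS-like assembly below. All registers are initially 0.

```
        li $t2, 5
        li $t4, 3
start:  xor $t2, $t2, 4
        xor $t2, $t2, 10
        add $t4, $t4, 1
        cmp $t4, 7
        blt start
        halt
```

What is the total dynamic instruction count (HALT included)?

23

after li $t2, 5: $t2=5
after li $t4, 3: $t4=3
after xor $t2, $t2, 4: $t2=5^4=1
after xor $t2, $t2, 10: $t2=1^10=11
after add $t4, $t4, 1: $t4=3+1=4
cmp $t4, 7  (cmp 4,7)
blt start: taken
after xor $t2, $t2, 4: $t2=11^4=15
after xor $t2, $t2, 10: $t2=15^10=5
after add $t4, $t4, 1: $t4=4+1=5
cmp $t4, 7  (cmp 5,7)
blt start: taken
after xor $t2, $t2, 4: $t2=5^4=1
after xor $t2, $t2, 10: $t2=1^10=11
after add $t4, $t4, 1: $t4=5+1=6
cmp $t4, 7  (cmp 6,7)
blt start: taken
after xor $t2, $t2, 4: $t2=11^4=15
after xor $t2, $t2, 10: $t2=15^10=5
after add $t4, $t4, 1: $t4=6+1=7
cmp $t4, 7  (cmp 7,7)
blt start: not taken
halt.
Total executed instructions: 23.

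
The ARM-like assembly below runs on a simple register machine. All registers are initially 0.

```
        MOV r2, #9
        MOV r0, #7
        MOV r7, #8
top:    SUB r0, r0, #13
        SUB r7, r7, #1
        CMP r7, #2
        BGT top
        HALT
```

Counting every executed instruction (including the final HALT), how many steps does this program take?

28

MOV r2, #9 → r2=9
MOV r0, #7 → r0=7
MOV r7, #8 → r7=8
SUB r0, r0, #13 → r0=7-13=-6
SUB r7, r7, #1 → r7=8-1=7
CMP r7, #2  (cmp 7,2)
BGT top: taken
SUB r0, r0, #13 → r0=(-6)-13=-19
SUB r7, r7, #1 → r7=7-1=6
CMP r7, #2  (cmp 6,2)
BGT top: taken
SUB r0, r0, #13 → r0=(-19)-13=-32
SUB r7, r7, #1 → r7=6-1=5
CMP r7, #2  (cmp 5,2)
BGT top: taken
SUB r0, r0, #13 → r0=(-32)-13=-45
SUB r7, r7, #1 → r7=5-1=4
CMP r7, #2  (cmp 4,2)
BGT top: taken
SUB r0, r0, #13 → r0=(-45)-13=-58
SUB r7, r7, #1 → r7=4-1=3
CMP r7, #2  (cmp 3,2)
BGT top: taken
SUB r0, r0, #13 → r0=(-58)-13=-71
SUB r7, r7, #1 → r7=3-1=2
CMP r7, #2  (cmp 2,2)
BGT top: not taken
halt.
Total executed instructions: 28.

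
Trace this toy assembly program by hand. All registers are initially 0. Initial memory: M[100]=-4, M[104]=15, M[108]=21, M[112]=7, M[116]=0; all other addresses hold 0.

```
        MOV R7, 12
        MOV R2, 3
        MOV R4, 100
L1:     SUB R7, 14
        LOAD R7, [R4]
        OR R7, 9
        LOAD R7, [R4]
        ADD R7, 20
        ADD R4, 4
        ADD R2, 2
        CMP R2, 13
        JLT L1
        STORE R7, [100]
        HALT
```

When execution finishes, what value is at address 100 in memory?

after MOV R7, 12: R7=12
after MOV R2, 3: R2=3
after MOV R4, 100: R4=100
after SUB R7, 14: R7=12-14=-2
after LOAD R7, [R4]: R7=M[100]=-4
after OR R7, 9: R7=(-4)|9=-3
after LOAD R7, [R4]: R7=M[100]=-4
after ADD R7, 20: R7=(-4)+20=16
after ADD R4, 4: R4=100+4=104
after ADD R2, 2: R2=3+2=5
CMP R2, 13  (cmp 5,13)
JLT L1: taken
after SUB R7, 14: R7=16-14=2
after LOAD R7, [R4]: R7=M[104]=15
after OR R7, 9: R7=15|9=15
after LOAD R7, [R4]: R7=M[104]=15
after ADD R7, 20: R7=15+20=35
after ADD R4, 4: R4=104+4=108
after ADD R2, 2: R2=5+2=7
CMP R2, 13  (cmp 7,13)
JLT L1: taken
after SUB R7, 14: R7=35-14=21
after LOAD R7, [R4]: R7=M[108]=21
after OR R7, 9: R7=21|9=29
after LOAD R7, [R4]: R7=M[108]=21
after ADD R7, 20: R7=21+20=41
after ADD R4, 4: R4=108+4=112
after ADD R2, 2: R2=7+2=9
CMP R2, 13  (cmp 9,13)
JLT L1: taken
after SUB R7, 14: R7=41-14=27
after LOAD R7, [R4]: R7=M[112]=7
after OR R7, 9: R7=7|9=15
after LOAD R7, [R4]: R7=M[112]=7
after ADD R7, 20: R7=7+20=27
after ADD R4, 4: R4=112+4=116
after ADD R2, 2: R2=9+2=11
CMP R2, 13  (cmp 11,13)
JLT L1: taken
after SUB R7, 14: R7=27-14=13
after LOAD R7, [R4]: R7=M[116]=0
after OR R7, 9: R7=0|9=9
after LOAD R7, [R4]: R7=M[116]=0
after ADD R7, 20: R7=0+20=20
after ADD R4, 4: R4=116+4=120
after ADD R2, 2: R2=11+2=13
CMP R2, 13  (cmp 13,13)
JLT L1: not taken
STORE R7, [100] → M[100]=20
halt.

20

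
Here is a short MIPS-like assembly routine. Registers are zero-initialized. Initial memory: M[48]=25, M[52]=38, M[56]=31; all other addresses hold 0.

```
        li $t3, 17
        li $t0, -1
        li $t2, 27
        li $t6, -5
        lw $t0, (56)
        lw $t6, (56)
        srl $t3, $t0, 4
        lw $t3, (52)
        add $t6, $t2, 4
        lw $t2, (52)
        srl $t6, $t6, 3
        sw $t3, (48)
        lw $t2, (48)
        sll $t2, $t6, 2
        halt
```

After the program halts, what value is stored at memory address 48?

38

$t3=17
$t0=-1
$t2=27
$t6=-5
$t0=M[56]=31
$t6=M[56]=31
$t3=31>>4=1
$t3=M[52]=38
$t6=27+4=31
$t2=M[52]=38
$t6=31>>3=3
sw $t3, (48) → M[48]=38
$t2=M[48]=38
$t2=3<<2=12
halt.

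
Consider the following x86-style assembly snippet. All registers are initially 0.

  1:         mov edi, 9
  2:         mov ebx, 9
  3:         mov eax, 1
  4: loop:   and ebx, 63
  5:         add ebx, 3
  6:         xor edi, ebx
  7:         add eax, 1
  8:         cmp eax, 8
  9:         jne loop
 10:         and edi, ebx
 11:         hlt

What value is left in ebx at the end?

mov edi, 9 → edi=9
mov ebx, 9 → ebx=9
mov eax, 1 → eax=1
and ebx, 63 → ebx=9&63=9
add ebx, 3 → ebx=9+3=12
xor edi, ebx → edi=9^12=5
add eax, 1 → eax=1+1=2
cmp eax, 8  (cmp 2,8)
jne loop: taken
and ebx, 63 → ebx=12&63=12
add ebx, 3 → ebx=12+3=15
xor edi, ebx → edi=5^15=10
add eax, 1 → eax=2+1=3
cmp eax, 8  (cmp 3,8)
jne loop: taken
and ebx, 63 → ebx=15&63=15
add ebx, 3 → ebx=15+3=18
xor edi, ebx → edi=10^18=24
add eax, 1 → eax=3+1=4
cmp eax, 8  (cmp 4,8)
jne loop: taken
and ebx, 63 → ebx=18&63=18
add ebx, 3 → ebx=18+3=21
xor edi, ebx → edi=24^21=13
add eax, 1 → eax=4+1=5
cmp eax, 8  (cmp 5,8)
jne loop: taken
and ebx, 63 → ebx=21&63=21
add ebx, 3 → ebx=21+3=24
xor edi, ebx → edi=13^24=21
add eax, 1 → eax=5+1=6
cmp eax, 8  (cmp 6,8)
jne loop: taken
and ebx, 63 → ebx=24&63=24
add ebx, 3 → ebx=24+3=27
xor edi, ebx → edi=21^27=14
add eax, 1 → eax=6+1=7
cmp eax, 8  (cmp 7,8)
jne loop: taken
and ebx, 63 → ebx=27&63=27
add ebx, 3 → ebx=27+3=30
xor edi, ebx → edi=14^30=16
add eax, 1 → eax=7+1=8
cmp eax, 8  (cmp 8,8)
jne loop: not taken
and edi, ebx → edi=16&30=16
halt.

30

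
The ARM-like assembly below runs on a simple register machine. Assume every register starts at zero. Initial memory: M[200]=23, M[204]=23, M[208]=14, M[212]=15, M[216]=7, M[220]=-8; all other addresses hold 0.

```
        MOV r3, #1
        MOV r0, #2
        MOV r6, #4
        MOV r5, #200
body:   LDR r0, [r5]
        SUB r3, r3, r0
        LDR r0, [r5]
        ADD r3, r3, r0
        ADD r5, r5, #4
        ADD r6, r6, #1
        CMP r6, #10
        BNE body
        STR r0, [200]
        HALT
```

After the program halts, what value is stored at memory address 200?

-8

after MOV r3, #1: r3=1
after MOV r0, #2: r0=2
after MOV r6, #4: r6=4
after MOV r5, #200: r5=200
after LDR r0, [r5]: r0=M[200]=23
after SUB r3, r3, r0: r3=1-23=-22
after LDR r0, [r5]: r0=M[200]=23
after ADD r3, r3, r0: r3=(-22)+23=1
after ADD r5, r5, #4: r5=200+4=204
after ADD r6, r6, #1: r6=4+1=5
CMP r6, #10  (cmp 5,10)
BNE body: taken
after LDR r0, [r5]: r0=M[204]=23
after SUB r3, r3, r0: r3=1-23=-22
after LDR r0, [r5]: r0=M[204]=23
after ADD r3, r3, r0: r3=(-22)+23=1
after ADD r5, r5, #4: r5=204+4=208
after ADD r6, r6, #1: r6=5+1=6
CMP r6, #10  (cmp 6,10)
BNE body: taken
after LDR r0, [r5]: r0=M[208]=14
after SUB r3, r3, r0: r3=1-14=-13
after LDR r0, [r5]: r0=M[208]=14
after ADD r3, r3, r0: r3=(-13)+14=1
after ADD r5, r5, #4: r5=208+4=212
after ADD r6, r6, #1: r6=6+1=7
CMP r6, #10  (cmp 7,10)
BNE body: taken
after LDR r0, [r5]: r0=M[212]=15
after SUB r3, r3, r0: r3=1-15=-14
after LDR r0, [r5]: r0=M[212]=15
after ADD r3, r3, r0: r3=(-14)+15=1
after ADD r5, r5, #4: r5=212+4=216
after ADD r6, r6, #1: r6=7+1=8
CMP r6, #10  (cmp 8,10)
BNE body: taken
after LDR r0, [r5]: r0=M[216]=7
after SUB r3, r3, r0: r3=1-7=-6
after LDR r0, [r5]: r0=M[216]=7
after ADD r3, r3, r0: r3=(-6)+7=1
after ADD r5, r5, #4: r5=216+4=220
after ADD r6, r6, #1: r6=8+1=9
CMP r6, #10  (cmp 9,10)
BNE body: taken
after LDR r0, [r5]: r0=M[220]=-8
after SUB r3, r3, r0: r3=1-(-8)=9
after LDR r0, [r5]: r0=M[220]=-8
after ADD r3, r3, r0: r3=9+(-8)=1
after ADD r5, r5, #4: r5=220+4=224
after ADD r6, r6, #1: r6=9+1=10
CMP r6, #10  (cmp 10,10)
BNE body: not taken
STR r0, [200] → M[200]=-8
halt.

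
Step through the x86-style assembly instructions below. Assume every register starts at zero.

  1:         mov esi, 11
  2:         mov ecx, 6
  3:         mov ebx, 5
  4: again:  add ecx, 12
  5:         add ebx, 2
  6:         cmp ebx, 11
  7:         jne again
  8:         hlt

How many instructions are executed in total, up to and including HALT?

mov esi, 11 → esi=11
mov ecx, 6 → ecx=6
mov ebx, 5 → ebx=5
add ecx, 12 → ecx=6+12=18
add ebx, 2 → ebx=5+2=7
cmp ebx, 11  (cmp 7,11)
jne again: taken
add ecx, 12 → ecx=18+12=30
add ebx, 2 → ebx=7+2=9
cmp ebx, 11  (cmp 9,11)
jne again: taken
add ecx, 12 → ecx=30+12=42
add ebx, 2 → ebx=9+2=11
cmp ebx, 11  (cmp 11,11)
jne again: not taken
halt.
Total executed instructions: 16.

16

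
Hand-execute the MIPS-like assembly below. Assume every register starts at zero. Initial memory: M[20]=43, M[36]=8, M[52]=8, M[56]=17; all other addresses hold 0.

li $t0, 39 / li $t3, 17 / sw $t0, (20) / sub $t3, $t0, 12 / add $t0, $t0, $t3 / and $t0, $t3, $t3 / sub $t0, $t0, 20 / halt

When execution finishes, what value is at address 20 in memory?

$t0=39
$t3=17
sw $t0, (20) → M[20]=39
$t3=39-12=27
$t0=39+27=66
$t0=27&27=27
$t0=27-20=7
halt.

39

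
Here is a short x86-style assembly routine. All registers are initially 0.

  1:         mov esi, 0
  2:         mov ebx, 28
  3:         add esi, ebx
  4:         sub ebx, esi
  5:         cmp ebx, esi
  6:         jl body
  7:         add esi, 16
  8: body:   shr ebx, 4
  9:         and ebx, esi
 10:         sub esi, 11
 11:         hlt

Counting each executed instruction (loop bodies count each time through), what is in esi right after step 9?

17

mov esi, 0 → esi=0
mov ebx, 28 → ebx=28
add esi, ebx → esi=0+28=28
sub ebx, esi → ebx=28-28=0
cmp ebx, esi  (cmp 0,28)
jl body: taken
shr ebx, 4 → ebx=0>>4=0
and ebx, esi → ebx=0&28=0
sub esi, 11 → esi=28-11=17
After step 9: esi = 17.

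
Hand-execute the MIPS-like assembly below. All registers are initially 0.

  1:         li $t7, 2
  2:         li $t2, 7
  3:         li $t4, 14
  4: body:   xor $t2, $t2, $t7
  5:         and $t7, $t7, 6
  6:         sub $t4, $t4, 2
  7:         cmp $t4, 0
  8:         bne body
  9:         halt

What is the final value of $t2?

5

$t7=2
$t2=7
$t4=14
$t2=7^2=5
$t7=2&6=2
$t4=14-2=12
cmp $t4, 0  (cmp 12,0)
bne body: taken
$t2=5^2=7
$t7=2&6=2
$t4=12-2=10
cmp $t4, 0  (cmp 10,0)
bne body: taken
$t2=7^2=5
$t7=2&6=2
$t4=10-2=8
cmp $t4, 0  (cmp 8,0)
bne body: taken
$t2=5^2=7
$t7=2&6=2
$t4=8-2=6
cmp $t4, 0  (cmp 6,0)
bne body: taken
$t2=7^2=5
$t7=2&6=2
$t4=6-2=4
cmp $t4, 0  (cmp 4,0)
bne body: taken
$t2=5^2=7
$t7=2&6=2
$t4=4-2=2
cmp $t4, 0  (cmp 2,0)
bne body: taken
$t2=7^2=5
$t7=2&6=2
$t4=2-2=0
cmp $t4, 0  (cmp 0,0)
bne body: not taken
halt.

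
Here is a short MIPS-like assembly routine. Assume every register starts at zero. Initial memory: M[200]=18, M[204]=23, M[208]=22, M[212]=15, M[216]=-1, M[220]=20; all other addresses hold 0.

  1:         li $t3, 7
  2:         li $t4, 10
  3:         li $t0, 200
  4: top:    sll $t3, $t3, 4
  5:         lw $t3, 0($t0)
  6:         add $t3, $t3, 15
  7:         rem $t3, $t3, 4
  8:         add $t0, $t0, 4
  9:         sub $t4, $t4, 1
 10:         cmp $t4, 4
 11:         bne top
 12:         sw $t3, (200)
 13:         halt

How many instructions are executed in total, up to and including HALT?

after li $t3, 7: $t3=7
after li $t4, 10: $t4=10
after li $t0, 200: $t0=200
after sll $t3, $t3, 4: $t3=7<<4=112
after lw $t3, 0($t0): $t3=M[200]=18
after add $t3, $t3, 15: $t3=18+15=33
after rem $t3, $t3, 4: $t3=33%4=1
after add $t0, $t0, 4: $t0=200+4=204
after sub $t4, $t4, 1: $t4=10-1=9
cmp $t4, 4  (cmp 9,4)
bne top: taken
after sll $t3, $t3, 4: $t3=1<<4=16
after lw $t3, 0($t0): $t3=M[204]=23
after add $t3, $t3, 15: $t3=23+15=38
after rem $t3, $t3, 4: $t3=38%4=2
after add $t0, $t0, 4: $t0=204+4=208
after sub $t4, $t4, 1: $t4=9-1=8
cmp $t4, 4  (cmp 8,4)
bne top: taken
after sll $t3, $t3, 4: $t3=2<<4=32
after lw $t3, 0($t0): $t3=M[208]=22
after add $t3, $t3, 15: $t3=22+15=37
after rem $t3, $t3, 4: $t3=37%4=1
after add $t0, $t0, 4: $t0=208+4=212
after sub $t4, $t4, 1: $t4=8-1=7
cmp $t4, 4  (cmp 7,4)
bne top: taken
after sll $t3, $t3, 4: $t3=1<<4=16
after lw $t3, 0($t0): $t3=M[212]=15
after add $t3, $t3, 15: $t3=15+15=30
after rem $t3, $t3, 4: $t3=30%4=2
after add $t0, $t0, 4: $t0=212+4=216
after sub $t4, $t4, 1: $t4=7-1=6
cmp $t4, 4  (cmp 6,4)
bne top: taken
after sll $t3, $t3, 4: $t3=2<<4=32
after lw $t3, 0($t0): $t3=M[216]=-1
after add $t3, $t3, 15: $t3=(-1)+15=14
after rem $t3, $t3, 4: $t3=14%4=2
after add $t0, $t0, 4: $t0=216+4=220
after sub $t4, $t4, 1: $t4=6-1=5
cmp $t4, 4  (cmp 5,4)
bne top: taken
after sll $t3, $t3, 4: $t3=2<<4=32
after lw $t3, 0($t0): $t3=M[220]=20
after add $t3, $t3, 15: $t3=20+15=35
after rem $t3, $t3, 4: $t3=35%4=3
after add $t0, $t0, 4: $t0=220+4=224
after sub $t4, $t4, 1: $t4=5-1=4
cmp $t4, 4  (cmp 4,4)
bne top: not taken
sw $t3, (200) → M[200]=3
halt.
Total executed instructions: 53.

53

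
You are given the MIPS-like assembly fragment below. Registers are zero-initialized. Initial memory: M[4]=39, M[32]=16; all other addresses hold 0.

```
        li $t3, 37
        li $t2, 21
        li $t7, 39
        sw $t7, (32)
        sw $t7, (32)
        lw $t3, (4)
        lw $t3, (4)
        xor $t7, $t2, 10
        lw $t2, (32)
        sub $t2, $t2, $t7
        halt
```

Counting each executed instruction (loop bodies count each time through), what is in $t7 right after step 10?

31

after li $t3, 37: $t3=37
after li $t2, 21: $t2=21
after li $t7, 39: $t7=39
sw $t7, (32) → M[32]=39
sw $t7, (32) → M[32]=39
after lw $t3, (4): $t3=M[4]=39
after lw $t3, (4): $t3=M[4]=39
after xor $t7, $t2, 10: $t7=21^10=31
after lw $t2, (32): $t2=M[32]=39
after sub $t2, $t2, $t7: $t2=39-31=8
After step 10: $t7 = 31.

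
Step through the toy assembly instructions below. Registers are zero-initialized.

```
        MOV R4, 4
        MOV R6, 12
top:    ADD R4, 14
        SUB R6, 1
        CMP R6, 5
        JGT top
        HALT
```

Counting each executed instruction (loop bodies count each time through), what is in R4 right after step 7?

R4=4
R6=12
R4=4+14=18
R6=12-1=11
CMP R6, 5  (cmp 11,5)
JGT top: taken
R4=18+14=32
After step 7: R4 = 32.

32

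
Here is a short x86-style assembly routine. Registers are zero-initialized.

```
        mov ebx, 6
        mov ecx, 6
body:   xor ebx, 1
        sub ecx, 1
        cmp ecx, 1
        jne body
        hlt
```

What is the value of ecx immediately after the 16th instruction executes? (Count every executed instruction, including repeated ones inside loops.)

2

mov ebx, 6 → ebx=6
mov ecx, 6 → ecx=6
xor ebx, 1 → ebx=6^1=7
sub ecx, 1 → ecx=6-1=5
cmp ecx, 1  (cmp 5,1)
jne body: taken
xor ebx, 1 → ebx=7^1=6
sub ecx, 1 → ecx=5-1=4
cmp ecx, 1  (cmp 4,1)
jne body: taken
xor ebx, 1 → ebx=6^1=7
sub ecx, 1 → ecx=4-1=3
cmp ecx, 1  (cmp 3,1)
jne body: taken
xor ebx, 1 → ebx=7^1=6
sub ecx, 1 → ecx=3-1=2
After step 16: ecx = 2.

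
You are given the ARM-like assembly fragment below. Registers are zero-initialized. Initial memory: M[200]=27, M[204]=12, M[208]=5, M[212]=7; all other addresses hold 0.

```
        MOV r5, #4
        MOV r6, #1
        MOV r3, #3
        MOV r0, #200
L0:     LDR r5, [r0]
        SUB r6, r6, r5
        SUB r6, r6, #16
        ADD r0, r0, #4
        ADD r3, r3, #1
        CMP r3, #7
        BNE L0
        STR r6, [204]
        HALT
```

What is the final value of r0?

216

r5=4
r6=1
r3=3
r0=200
r5=M[200]=27
r6=1-27=-26
r6=(-26)-16=-42
r0=200+4=204
r3=3+1=4
CMP r3, #7  (cmp 4,7)
BNE L0: taken
r5=M[204]=12
r6=(-42)-12=-54
r6=(-54)-16=-70
r0=204+4=208
r3=4+1=5
CMP r3, #7  (cmp 5,7)
BNE L0: taken
r5=M[208]=5
r6=(-70)-5=-75
r6=(-75)-16=-91
r0=208+4=212
r3=5+1=6
CMP r3, #7  (cmp 6,7)
BNE L0: taken
r5=M[212]=7
r6=(-91)-7=-98
r6=(-98)-16=-114
r0=212+4=216
r3=6+1=7
CMP r3, #7  (cmp 7,7)
BNE L0: not taken
STR r6, [204] → M[204]=-114
halt.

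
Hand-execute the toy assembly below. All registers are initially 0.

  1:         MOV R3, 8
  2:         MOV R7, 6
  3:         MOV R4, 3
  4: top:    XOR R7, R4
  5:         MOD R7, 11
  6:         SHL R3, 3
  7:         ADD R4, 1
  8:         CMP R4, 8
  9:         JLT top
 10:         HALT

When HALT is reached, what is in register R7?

5

after MOV R3, 8: R3=8
after MOV R7, 6: R7=6
after MOV R4, 3: R4=3
after XOR R7, R4: R7=6^3=5
after MOD R7, 11: R7=5%11=5
after SHL R3, 3: R3=8<<3=64
after ADD R4, 1: R4=3+1=4
CMP R4, 8  (cmp 4,8)
JLT top: taken
after XOR R7, R4: R7=5^4=1
after MOD R7, 11: R7=1%11=1
after SHL R3, 3: R3=64<<3=512
after ADD R4, 1: R4=4+1=5
CMP R4, 8  (cmp 5,8)
JLT top: taken
after XOR R7, R4: R7=1^5=4
after MOD R7, 11: R7=4%11=4
after SHL R3, 3: R3=512<<3=4096
after ADD R4, 1: R4=5+1=6
CMP R4, 8  (cmp 6,8)
JLT top: taken
after XOR R7, R4: R7=4^6=2
after MOD R7, 11: R7=2%11=2
after SHL R3, 3: R3=4096<<3=32768
after ADD R4, 1: R4=6+1=7
CMP R4, 8  (cmp 7,8)
JLT top: taken
after XOR R7, R4: R7=2^7=5
after MOD R7, 11: R7=5%11=5
after SHL R3, 3: R3=32768<<3=262144
after ADD R4, 1: R4=7+1=8
CMP R4, 8  (cmp 8,8)
JLT top: not taken
halt.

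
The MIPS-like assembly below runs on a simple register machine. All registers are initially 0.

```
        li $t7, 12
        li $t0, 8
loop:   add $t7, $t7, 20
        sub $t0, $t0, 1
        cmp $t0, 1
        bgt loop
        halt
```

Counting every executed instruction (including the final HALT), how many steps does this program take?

li $t7, 12 → $t7=12
li $t0, 8 → $t0=8
add $t7, $t7, 20 → $t7=12+20=32
sub $t0, $t0, 1 → $t0=8-1=7
cmp $t0, 1  (cmp 7,1)
bgt loop: taken
add $t7, $t7, 20 → $t7=32+20=52
sub $t0, $t0, 1 → $t0=7-1=6
cmp $t0, 1  (cmp 6,1)
bgt loop: taken
add $t7, $t7, 20 → $t7=52+20=72
sub $t0, $t0, 1 → $t0=6-1=5
cmp $t0, 1  (cmp 5,1)
bgt loop: taken
add $t7, $t7, 20 → $t7=72+20=92
sub $t0, $t0, 1 → $t0=5-1=4
cmp $t0, 1  (cmp 4,1)
bgt loop: taken
add $t7, $t7, 20 → $t7=92+20=112
sub $t0, $t0, 1 → $t0=4-1=3
cmp $t0, 1  (cmp 3,1)
bgt loop: taken
add $t7, $t7, 20 → $t7=112+20=132
sub $t0, $t0, 1 → $t0=3-1=2
cmp $t0, 1  (cmp 2,1)
bgt loop: taken
add $t7, $t7, 20 → $t7=132+20=152
sub $t0, $t0, 1 → $t0=2-1=1
cmp $t0, 1  (cmp 1,1)
bgt loop: not taken
halt.
Total executed instructions: 31.

31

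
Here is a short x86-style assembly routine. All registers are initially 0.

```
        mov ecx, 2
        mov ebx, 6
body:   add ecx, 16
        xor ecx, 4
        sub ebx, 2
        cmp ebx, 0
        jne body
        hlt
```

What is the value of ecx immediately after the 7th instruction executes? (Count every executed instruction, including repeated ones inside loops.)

ecx=2
ebx=6
ecx=2+16=18
ecx=18^4=22
ebx=6-2=4
cmp ebx, 0  (cmp 4,0)
jne body: taken
After step 7: ecx = 22.

22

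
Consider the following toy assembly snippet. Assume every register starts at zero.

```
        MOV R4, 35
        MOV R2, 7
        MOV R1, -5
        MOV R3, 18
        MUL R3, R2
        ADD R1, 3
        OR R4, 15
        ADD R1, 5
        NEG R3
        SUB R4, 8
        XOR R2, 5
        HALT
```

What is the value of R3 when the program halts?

-126

MOV R4, 35 → R4=35
MOV R2, 7 → R2=7
MOV R1, -5 → R1=-5
MOV R3, 18 → R3=18
MUL R3, R2 → R3=18*7=126
ADD R1, 3 → R1=(-5)+3=-2
OR R4, 15 → R4=35|15=47
ADD R1, 5 → R1=(-2)+5=3
NEG R3 → R3=-(126)=-126
SUB R4, 8 → R4=47-8=39
XOR R2, 5 → R2=7^5=2
halt.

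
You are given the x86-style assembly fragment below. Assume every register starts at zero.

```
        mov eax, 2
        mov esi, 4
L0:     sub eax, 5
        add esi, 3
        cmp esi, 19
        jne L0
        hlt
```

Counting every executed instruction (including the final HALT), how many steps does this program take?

23

eax=2
esi=4
eax=2-5=-3
esi=4+3=7
cmp esi, 19  (cmp 7,19)
jne L0: taken
eax=(-3)-5=-8
esi=7+3=10
cmp esi, 19  (cmp 10,19)
jne L0: taken
eax=(-8)-5=-13
esi=10+3=13
cmp esi, 19  (cmp 13,19)
jne L0: taken
eax=(-13)-5=-18
esi=13+3=16
cmp esi, 19  (cmp 16,19)
jne L0: taken
eax=(-18)-5=-23
esi=16+3=19
cmp esi, 19  (cmp 19,19)
jne L0: not taken
halt.
Total executed instructions: 23.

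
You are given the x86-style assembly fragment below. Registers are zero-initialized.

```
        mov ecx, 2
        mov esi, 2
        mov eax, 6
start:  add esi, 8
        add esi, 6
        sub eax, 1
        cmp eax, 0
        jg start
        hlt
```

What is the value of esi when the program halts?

86

mov ecx, 2 → ecx=2
mov esi, 2 → esi=2
mov eax, 6 → eax=6
add esi, 8 → esi=2+8=10
add esi, 6 → esi=10+6=16
sub eax, 1 → eax=6-1=5
cmp eax, 0  (cmp 5,0)
jg start: taken
add esi, 8 → esi=16+8=24
add esi, 6 → esi=24+6=30
sub eax, 1 → eax=5-1=4
cmp eax, 0  (cmp 4,0)
jg start: taken
add esi, 8 → esi=30+8=38
add esi, 6 → esi=38+6=44
sub eax, 1 → eax=4-1=3
cmp eax, 0  (cmp 3,0)
jg start: taken
add esi, 8 → esi=44+8=52
add esi, 6 → esi=52+6=58
sub eax, 1 → eax=3-1=2
cmp eax, 0  (cmp 2,0)
jg start: taken
add esi, 8 → esi=58+8=66
add esi, 6 → esi=66+6=72
sub eax, 1 → eax=2-1=1
cmp eax, 0  (cmp 1,0)
jg start: taken
add esi, 8 → esi=72+8=80
add esi, 6 → esi=80+6=86
sub eax, 1 → eax=1-1=0
cmp eax, 0  (cmp 0,0)
jg start: not taken
halt.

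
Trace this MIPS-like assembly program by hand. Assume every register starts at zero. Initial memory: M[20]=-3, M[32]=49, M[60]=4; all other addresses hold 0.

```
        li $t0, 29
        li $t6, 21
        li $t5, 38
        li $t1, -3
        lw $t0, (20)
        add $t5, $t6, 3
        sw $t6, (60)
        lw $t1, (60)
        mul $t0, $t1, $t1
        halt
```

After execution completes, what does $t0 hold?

after li $t0, 29: $t0=29
after li $t6, 21: $t6=21
after li $t5, 38: $t5=38
after li $t1, -3: $t1=-3
after lw $t0, (20): $t0=M[20]=-3
after add $t5, $t6, 3: $t5=21+3=24
sw $t6, (60) → M[60]=21
after lw $t1, (60): $t1=M[60]=21
after mul $t0, $t1, $t1: $t0=21*21=441
halt.

441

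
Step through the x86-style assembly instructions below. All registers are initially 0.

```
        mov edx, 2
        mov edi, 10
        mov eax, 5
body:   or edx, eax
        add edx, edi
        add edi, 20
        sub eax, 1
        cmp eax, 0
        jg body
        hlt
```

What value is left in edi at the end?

110

edx=2
edi=10
eax=5
edx=2|5=7
edx=7+10=17
edi=10+20=30
eax=5-1=4
cmp eax, 0  (cmp 4,0)
jg body: taken
edx=17|4=21
edx=21+30=51
edi=30+20=50
eax=4-1=3
cmp eax, 0  (cmp 3,0)
jg body: taken
edx=51|3=51
edx=51+50=101
edi=50+20=70
eax=3-1=2
cmp eax, 0  (cmp 2,0)
jg body: taken
edx=101|2=103
edx=103+70=173
edi=70+20=90
eax=2-1=1
cmp eax, 0  (cmp 1,0)
jg body: taken
edx=173|1=173
edx=173+90=263
edi=90+20=110
eax=1-1=0
cmp eax, 0  (cmp 0,0)
jg body: not taken
halt.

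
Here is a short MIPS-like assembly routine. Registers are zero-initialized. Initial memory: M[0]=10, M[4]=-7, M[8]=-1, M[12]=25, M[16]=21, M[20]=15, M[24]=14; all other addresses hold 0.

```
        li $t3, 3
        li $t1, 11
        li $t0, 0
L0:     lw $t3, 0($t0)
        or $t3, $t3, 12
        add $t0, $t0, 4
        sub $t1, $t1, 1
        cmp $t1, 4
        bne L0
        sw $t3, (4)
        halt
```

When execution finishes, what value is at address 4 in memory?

14

li $t3, 3 → $t3=3
li $t1, 11 → $t1=11
li $t0, 0 → $t0=0
lw $t3, 0($t0) → $t3=M[0]=10
or $t3, $t3, 12 → $t3=10|12=14
add $t0, $t0, 4 → $t0=0+4=4
sub $t1, $t1, 1 → $t1=11-1=10
cmp $t1, 4  (cmp 10,4)
bne L0: taken
lw $t3, 0($t0) → $t3=M[4]=-7
or $t3, $t3, 12 → $t3=(-7)|12=-3
add $t0, $t0, 4 → $t0=4+4=8
sub $t1, $t1, 1 → $t1=10-1=9
cmp $t1, 4  (cmp 9,4)
bne L0: taken
lw $t3, 0($t0) → $t3=M[8]=-1
or $t3, $t3, 12 → $t3=(-1)|12=-1
add $t0, $t0, 4 → $t0=8+4=12
sub $t1, $t1, 1 → $t1=9-1=8
cmp $t1, 4  (cmp 8,4)
bne L0: taken
lw $t3, 0($t0) → $t3=M[12]=25
or $t3, $t3, 12 → $t3=25|12=29
add $t0, $t0, 4 → $t0=12+4=16
sub $t1, $t1, 1 → $t1=8-1=7
cmp $t1, 4  (cmp 7,4)
bne L0: taken
lw $t3, 0($t0) → $t3=M[16]=21
or $t3, $t3, 12 → $t3=21|12=29
add $t0, $t0, 4 → $t0=16+4=20
sub $t1, $t1, 1 → $t1=7-1=6
cmp $t1, 4  (cmp 6,4)
bne L0: taken
lw $t3, 0($t0) → $t3=M[20]=15
or $t3, $t3, 12 → $t3=15|12=15
add $t0, $t0, 4 → $t0=20+4=24
sub $t1, $t1, 1 → $t1=6-1=5
cmp $t1, 4  (cmp 5,4)
bne L0: taken
lw $t3, 0($t0) → $t3=M[24]=14
or $t3, $t3, 12 → $t3=14|12=14
add $t0, $t0, 4 → $t0=24+4=28
sub $t1, $t1, 1 → $t1=5-1=4
cmp $t1, 4  (cmp 4,4)
bne L0: not taken
sw $t3, (4) → M[4]=14
halt.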